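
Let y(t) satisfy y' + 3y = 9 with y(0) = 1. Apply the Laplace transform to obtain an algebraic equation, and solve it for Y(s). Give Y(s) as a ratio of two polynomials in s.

Take the Laplace transform of both sides.
With L{y'} = sY - y(0) = sY - 1: the LHS transforms to (s + 3)Y - (1).
The right side is L{9} = 9/s.
So (s + 3)Y = 9/s + (1).
Solve for Y(s) and write it as one ratio of polynomials.

Y(s) = (s + 9)/(s^2 + 3*s)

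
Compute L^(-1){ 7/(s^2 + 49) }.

Since L{sin(7t)} = 7/(s^2 + 49), the inverse is sin(7*t).

sin(7*t)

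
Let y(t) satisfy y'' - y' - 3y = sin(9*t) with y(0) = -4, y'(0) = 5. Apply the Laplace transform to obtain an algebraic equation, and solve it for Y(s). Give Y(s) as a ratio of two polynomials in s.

Laplace-transform each side.
With L{y''} = s^2 Y - s·y(0) - y'(0) and L{y'} = sY - y(0), with y(0) = -4, y'(0) = 5: the LHS transforms to (s^2 - s - 3)Y - (-4*s + 9).
The right side is L{sin(9*t)} = 9/(s^2 + 81).
So (s^2 - s - 3)Y = 9/(s^2 + 81) + (-4*s + 9).
Divide through and combine into a single rational function.

Y(s) = (-4*s^3 + 9*s^2 - 324*s + 738)/(s^4 - s^3 + 78*s^2 - 81*s - 243)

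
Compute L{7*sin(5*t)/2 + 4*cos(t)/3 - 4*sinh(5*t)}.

By linearity of the Laplace transform, transform each term separately.
(7/2)·[L{sin(5t)} = 5/(s^2 + 25)]; (-4)·[L{sinh(5t)} = 5/(s^2 - 25)]; (4/3)·[L{cos(t)} = s/(s^2 + 1)].

4*s/(3*(s^2 + 1)) + 35/(2*(s^2 + 25)) - 20/(s^2 - 25)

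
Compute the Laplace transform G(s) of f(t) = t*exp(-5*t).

G(s) = (s + 5)^(-2)

L{t} = 1!/s^2 = 1/s^2.
By the first shifting theorem, multiplying by e^(-5t) replaces s with s + 5.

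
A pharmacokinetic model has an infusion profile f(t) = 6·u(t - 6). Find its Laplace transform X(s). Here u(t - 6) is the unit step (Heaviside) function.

X(s) = 6*exp(-6*s)/s

By the second shifting theorem, L{u(t - c)·g(t - c)} = e^(-cs)·G(s) with c = 6 and G(s) = L{g(t)}.
L{6} = 6/s.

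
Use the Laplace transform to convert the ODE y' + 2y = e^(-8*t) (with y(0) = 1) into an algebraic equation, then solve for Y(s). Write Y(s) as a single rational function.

Y(s) = (s + 9)/(s^2 + 10*s + 16)

Laplace-transform each side.
Using L{y'} = sY - y(0) = sY - 1, the left side becomes (s + 2)Y - (1).
The right side is L{e^(-8*t)} = 1/(s + 8).
So (s + 2)Y = 1/(s + 8) + (1).
Solve for Y(s) and write it as one ratio of polynomials.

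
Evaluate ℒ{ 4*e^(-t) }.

L{4} = 4/s.
By the first shifting theorem, multiplying by e^(-t) replaces s with s + 1.

4/(s + 1)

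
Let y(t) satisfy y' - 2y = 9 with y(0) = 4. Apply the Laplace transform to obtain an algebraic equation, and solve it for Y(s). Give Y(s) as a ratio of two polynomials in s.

Y(s) = (4*s + 9)/(s^2 - 2*s)

Take the Laplace transform of both sides.
With L{y'} = sY - y(0) = sY - 4: the LHS transforms to (s - 2)Y - (4).
The right side is L{9} = 9/s.
So (s - 2)Y = 9/s + (4).
Solve for Y(s) and write it as one ratio of polynomials.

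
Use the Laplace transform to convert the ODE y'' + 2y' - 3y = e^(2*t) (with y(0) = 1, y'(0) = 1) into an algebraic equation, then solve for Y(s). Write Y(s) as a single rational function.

Y(s) = (s^2 + s - 5)/(s^3 - 7*s + 6)

Transform both sides with L{·}.
The derivative rules (L{y''} = s^2 Y - s·y(0) - y'(0) and L{y'} = sY - y(0), with y(0) = 1, y'(0) = 1) turn the left side into (s^2 + 2*s - 3)Y - (s + 3).
The right side is L{e^(2*t)} = 1/(s - 2).
So (s^2 + 2*s - 3)Y = 1/(s - 2) + (s + 3).
Solve for Y(s) and write it as one ratio of polynomials.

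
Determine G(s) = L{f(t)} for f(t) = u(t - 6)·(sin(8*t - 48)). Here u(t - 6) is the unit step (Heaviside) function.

By the second shifting theorem, L{u(t - c)·g(t - c)} = e^(-cs)·H(s) with c = 6 and H(s) = L{g(t)}.
L{sin(8t)} = 8/(s^2 + 64).

G(s) = 8*exp(-6*s)/(s^2 + 64)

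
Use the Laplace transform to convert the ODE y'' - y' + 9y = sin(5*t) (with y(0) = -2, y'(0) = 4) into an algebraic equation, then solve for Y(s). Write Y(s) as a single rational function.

Take the Laplace transform of both sides.
Using L{y''} = s^2 Y - s·y(0) - y'(0) and L{y'} = sY - y(0), with y(0) = -2, y'(0) = 4, the left side becomes (s^2 - s + 9)Y - (-2*s + 6).
The right side is L{sin(5*t)} = 5/(s^2 + 25).
So (s^2 - s + 9)Y = 5/(s^2 + 25) + (-2*s + 6).
Solve for Y(s) and write it as one ratio of polynomials.

Y(s) = (-2*s^3 + 6*s^2 - 50*s + 155)/(s^4 - s^3 + 34*s^2 - 25*s + 225)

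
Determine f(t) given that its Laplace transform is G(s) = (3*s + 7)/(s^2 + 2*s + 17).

Complete the square in the denominator: s^2 + 2*s + 17 = (s + 1)^2 + 4^2.
Split the numerator to match: 3*s + 7 = 3·(s + 1) + 1·4.
Invert each term: 3·(s + 1)/((s + 1)^2 + 16) ↔ 3e^(-t)cos(4t); 1·4/((s + 1)^2 + 16) ↔ e^(-t)sin(4t).

f(t) = exp(-t)*sin(4*t) + 3*exp(-t)*cos(4*t)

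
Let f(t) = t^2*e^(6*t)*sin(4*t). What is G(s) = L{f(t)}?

G(s) = 8*(3*s^2 - 36*s + 92)/(s^2 - 12*s + 52)^3

L{sin(4t)} = 4/(s^2 + 16).
Multiplying by e^(6t) shifts s → s - 6, so L{e^(6*t)*sin(4*t)} = 4/((s - 6)^2 + 16).
Then apply L{t^2·g(t)} = (-1)^2 d^2/ds^2[H(s)] with H(s) = 4/((s - 6)^2 + 16):
differentiating 2 times and applying the sign gives 8*(3*s^2 - 36*s + 92)/(s^2 - 12*s + 52)^3.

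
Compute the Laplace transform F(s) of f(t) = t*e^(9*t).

F(s) = (s - 9)^(-2)

L{e^(9t)} = 1/(s - 9).
Then apply L{t·g(t)} = -d/ds[G(s)] with G(s) = 1/(s - 9):
differentiating 1 time and applying the sign gives (s - 9)^(-2).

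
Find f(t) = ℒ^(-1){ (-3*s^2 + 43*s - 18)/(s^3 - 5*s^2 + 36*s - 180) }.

Factor the denominator: s^3 - 5*s^2 + 36*s - 180 = (s - 5)*(s^2 + 36).
Partial fraction decomposition gives [2/(s - 5)] + [-5*s/(s^2 + 36)] + [18/(s^2 + 36)].
Invert each term: 2/(s - 5) ↔ 2e^(5t); -5·s/(s^2 + 36) ↔ -5cos(6t); 3·6/(s^2 + 36) ↔ 3sin(6t).

f(t) = 2*exp(5*t) + 3*sin(6*t) - 5*cos(6*t)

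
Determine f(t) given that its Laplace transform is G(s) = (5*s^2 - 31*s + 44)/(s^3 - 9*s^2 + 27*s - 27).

f(t) = -2*t^2*exp(3*t) - t*exp(3*t) + 5*exp(3*t)

Factor the denominator: s^3 - 9*s^2 + 27*s - 27 = (s - 3)^3.
Partial fraction decomposition gives [5/(s - 3)] + [-1/(s - 3)^2] + [-4/(s - 3)^3].
Invert each term: 5/(s - 3) ↔ 5e^(3t); -1/(s - 3)^2 ↔ -t·e^(3t); -4/(s - 3)^3 ↔ (-2)t^2·e^(3t).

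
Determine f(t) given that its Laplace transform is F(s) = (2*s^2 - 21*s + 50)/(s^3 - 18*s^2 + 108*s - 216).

f(t) = -2*t^2*exp(6*t) + 3*t*exp(6*t) + 2*exp(6*t)

Factor the denominator: s^3 - 18*s^2 + 108*s - 216 = (s - 6)^3.
Partial fraction decomposition gives [2/(s - 6)] + [3/(s - 6)^2] + [-4/(s - 6)^3].
Invert each term: 2/(s - 6) ↔ 2e^(6t); 3/(s - 6)^2 ↔ 3t·e^(6t); -4/(s - 6)^3 ↔ (-2)t^2·e^(6t).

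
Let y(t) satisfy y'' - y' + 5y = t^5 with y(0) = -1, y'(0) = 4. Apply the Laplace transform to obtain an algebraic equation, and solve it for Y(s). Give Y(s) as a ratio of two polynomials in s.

Y(s) = (-s^7 + 5*s^6 + 120)/(s^8 - s^7 + 5*s^6)

Laplace-transform each side.
The derivative rules (L{y''} = s^2 Y - s·y(0) - y'(0) and L{y'} = sY - y(0), with y(0) = -1, y'(0) = 4) turn the left side into (s^2 - s + 5)Y - (-s + 5).
The right side is L{t^5} = 120/s^6.
So (s^2 - s + 5)Y = 120/s^6 + (-s + 5).
Isolate Y and clear denominators.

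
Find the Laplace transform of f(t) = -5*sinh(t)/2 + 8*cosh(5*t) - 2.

8*s/(s^2 - 25) - 5/(2*(s^2 - 1)) - 2/s

Apply the Laplace transform termwise.
L{-2} = -2/s; (8)·[L{cosh(5t)} = s/(s^2 - 25)]; (-5/2)·[L{sinh(t)} = 1/(s^2 - 1)].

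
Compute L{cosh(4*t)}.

s/(s^2 - 16)

L{cosh(4t)} = s/(s^2 - 16).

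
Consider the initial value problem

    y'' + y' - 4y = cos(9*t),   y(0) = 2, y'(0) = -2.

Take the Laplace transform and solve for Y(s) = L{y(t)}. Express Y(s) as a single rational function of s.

Laplace-transform each side.
Using L{y''} = s^2 Y - s·y(0) - y'(0) and L{y'} = sY - y(0), with y(0) = 2, y'(0) = -2, the left side becomes (s^2 + s - 4)Y - (2*s).
The right side is L{cos(9*t)} = s/(s^2 + 81).
So (s^2 + s - 4)Y = s/(s^2 + 81) + (2*s).
Divide through and combine into a single rational function.

Y(s) = (2*s^3 + 163*s)/(s^4 + s^3 + 77*s^2 + 81*s - 324)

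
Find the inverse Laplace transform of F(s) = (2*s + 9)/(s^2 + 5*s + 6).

Factor the denominator: s^2 + 5*s + 6 = (s + 2)*(s + 3).
Partial fraction decomposition gives [5/(s + 2)] + [-3/(s + 3)].
Invert each term: 5/(s + 2) ↔ 5e^(-2t); -3/(s + 3) ↔ -3e^(-3t).

5*exp(-2*t) - 3*exp(-3*t)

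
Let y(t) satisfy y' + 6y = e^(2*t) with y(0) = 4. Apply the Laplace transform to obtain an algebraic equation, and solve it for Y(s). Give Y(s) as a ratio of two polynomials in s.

Apply the Laplace transform to the equation.
The derivative rules (L{y'} = sY - y(0) = sY - 4) turn the left side into (s + 6)Y - (4).
The right side is L{e^(2*t)} = 1/(s - 2).
So (s + 6)Y = 1/(s - 2) + (4).
Isolate Y and clear denominators.

Y(s) = (4*s - 7)/(s^2 + 4*s - 12)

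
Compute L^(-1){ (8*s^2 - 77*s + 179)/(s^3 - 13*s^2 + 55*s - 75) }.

Factor the denominator: s^3 - 13*s^2 + 55*s - 75 = (s - 5)^2*(s - 3).
Partial fraction decomposition gives [3/(s - 5)] + [-3/(s - 5)^2] + [5/(s - 3)].
Invert each term: 3/(s - 5) ↔ 3e^(5t); -3/(s - 5)^2 ↔ -3t·e^(5t); 5/(s - 3) ↔ 5e^(3t).

-3*t*exp(5*t) + 3*exp(5*t) + 5*exp(3*t)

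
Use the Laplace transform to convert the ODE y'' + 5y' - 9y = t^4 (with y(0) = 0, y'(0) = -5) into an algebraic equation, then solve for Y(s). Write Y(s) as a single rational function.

Take the Laplace transform of both sides.
Using L{y''} = s^2 Y - s·y(0) - y'(0) and L{y'} = sY - y(0), with y(0) = 0, y'(0) = -5, the left side becomes (s^2 + 5*s - 9)Y - (-5).
The right side is L{t^4} = 24/s^5.
So (s^2 + 5*s - 9)Y = 24/s^5 + (-5).
Divide through and combine into a single rational function.

Y(s) = (-5*s^5 + 24)/(s^7 + 5*s^6 - 9*s^5)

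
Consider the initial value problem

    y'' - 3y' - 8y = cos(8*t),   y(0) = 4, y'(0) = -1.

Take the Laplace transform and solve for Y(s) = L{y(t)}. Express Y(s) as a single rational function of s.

Transform both sides with L{·}.
With L{y''} = s^2 Y - s·y(0) - y'(0) and L{y'} = sY - y(0), with y(0) = 4, y'(0) = -1: the LHS transforms to (s^2 - 3*s - 8)Y - (4*s - 13).
The right side is L{cos(8*t)} = s/(s^2 + 64).
So (s^2 - 3*s - 8)Y = s/(s^2 + 64) + (4*s - 13).
Isolate Y and clear denominators.

Y(s) = (4*s^3 - 13*s^2 + 257*s - 832)/(s^4 - 3*s^3 + 56*s^2 - 192*s - 512)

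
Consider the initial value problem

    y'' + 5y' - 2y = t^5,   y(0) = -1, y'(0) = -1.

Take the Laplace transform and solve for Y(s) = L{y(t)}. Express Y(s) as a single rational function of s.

Take the Laplace transform of both sides.
The derivative rules (L{y''} = s^2 Y - s·y(0) - y'(0) and L{y'} = sY - y(0), with y(0) = -1, y'(0) = -1) turn the left side into (s^2 + 5*s - 2)Y - (-s - 6).
The right side is L{t^5} = 120/s^6.
So (s^2 + 5*s - 2)Y = 120/s^6 + (-s - 6).
Divide through and combine into a single rational function.

Y(s) = (-s^7 - 6*s^6 + 120)/(s^8 + 5*s^7 - 2*s^6)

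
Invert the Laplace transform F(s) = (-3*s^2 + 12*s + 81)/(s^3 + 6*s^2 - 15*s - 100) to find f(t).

f(t) = 6*t*exp(-5*t) + exp(4*t) - 4*exp(-5*t)

Factor the denominator: s^3 + 6*s^2 - 15*s - 100 = (s - 4)*(s + 5)^2.
Partial fraction decomposition gives [-4/(s + 5)] + [6/(s + 5)^2] + [1/(s - 4)].
Invert each term: -4/(s + 5) ↔ -4e^(-5t); 6/(s + 5)^2 ↔ 6t·e^(-5t); 1/(s - 4) ↔ e^(4t).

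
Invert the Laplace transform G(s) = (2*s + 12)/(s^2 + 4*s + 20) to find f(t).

f(t) = 2*exp(-2*t)*sin(4*t) + 2*exp(-2*t)*cos(4*t)

Complete the square in the denominator: s^2 + 4*s + 20 = (s + 2)^2 + 4^2.
Split the numerator to match: 2*s + 12 = 2·(s + 2) + 2·4.
Invert each term: 2·(s + 2)/((s + 2)^2 + 16) ↔ 2e^(-2t)cos(4t); 2·4/((s + 2)^2 + 16) ↔ 2e^(-2t)sin(4t).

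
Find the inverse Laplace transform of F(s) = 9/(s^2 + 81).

Since L{sin(9t)} = 9/(s^2 + 81), the inverse is sin(9*t).

sin(9*t)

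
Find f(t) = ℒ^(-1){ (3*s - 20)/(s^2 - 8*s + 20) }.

Complete the square in the denominator: s^2 - 8*s + 20 = (s - 4)^2 + 2^2.
Split the numerator to match: 3*s - 20 = 3·(s - 4) - 4·2.
Invert each term: 3·(s - 4)/((s - 4)^2 + 4) ↔ 3e^(4t)cos(2t); -4·2/((s - 4)^2 + 4) ↔ -4e^(4t)sin(2t).

f(t) = -4*exp(4*t)*sin(2*t) + 3*exp(4*t)*cos(2*t)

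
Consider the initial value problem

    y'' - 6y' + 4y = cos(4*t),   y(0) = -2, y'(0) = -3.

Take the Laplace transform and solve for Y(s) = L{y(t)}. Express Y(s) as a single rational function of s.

Take the Laplace transform of both sides.
With L{y''} = s^2 Y - s·y(0) - y'(0) and L{y'} = sY - y(0), with y(0) = -2, y'(0) = -3: the LHS transforms to (s^2 - 6*s + 4)Y - (-2*s + 9).
The right side is L{cos(4*t)} = s/(s^2 + 16).
So (s^2 - 6*s + 4)Y = s/(s^2 + 16) + (-2*s + 9).
Divide through and combine into a single rational function.

Y(s) = (-2*s^3 + 9*s^2 - 31*s + 144)/(s^4 - 6*s^3 + 20*s^2 - 96*s + 64)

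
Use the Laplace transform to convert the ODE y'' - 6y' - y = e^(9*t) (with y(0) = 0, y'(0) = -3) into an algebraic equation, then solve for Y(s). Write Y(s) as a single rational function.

Transform both sides with L{·}.
With L{y''} = s^2 Y - s·y(0) - y'(0) and L{y'} = sY - y(0), with y(0) = 0, y'(0) = -3: the LHS transforms to (s^2 - 6*s - 1)Y - (-3).
The right side is L{e^(9*t)} = 1/(s - 9).
So (s^2 - 6*s - 1)Y = 1/(s - 9) + (-3).
Divide through and combine into a single rational function.

Y(s) = (-3*s + 28)/(s^3 - 15*s^2 + 53*s + 9)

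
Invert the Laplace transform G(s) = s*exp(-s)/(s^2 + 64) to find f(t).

The factor e^(-s) signals a time shift by c = 1 (second shifting theorem).
L{cos(8t)} = s/(s^2 + 64), so L^-1{s/(s^2 + 64)} = cos(8*t).
Hence the inverse is u(t - 1) times that function evaluated at t - 1.

f(t) = Heaviside(t - 1)*(cos(8*t - 8))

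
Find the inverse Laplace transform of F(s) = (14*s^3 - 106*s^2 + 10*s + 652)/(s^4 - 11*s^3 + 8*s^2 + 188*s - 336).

Factor the denominator: s^4 - 11*s^3 + 8*s^2 + 188*s - 336 = (s - 7)*(s - 6)*(s - 2)*(s + 4).
Partial fraction decomposition gives [3/(s - 2)] + [2/(s - 6)] + [6/(s - 7)] + [3/(s + 4)].
Invert each term: 3/(s - 2) ↔ 3e^(2t); 2/(s - 6) ↔ 2e^(6t); 6/(s - 7) ↔ 6e^(7t); 3/(s + 4) ↔ 3e^(-4t).

6*exp(7*t) + 2*exp(6*t) + 3*exp(2*t) + 3*exp(-4*t)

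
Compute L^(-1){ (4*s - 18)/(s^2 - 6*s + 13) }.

Complete the square in the denominator: s^2 - 6*s + 13 = (s - 3)^2 + 2^2.
Split the numerator to match: 4*s - 18 = 4·(s - 3) - 3·2.
Invert each term: 4·(s - 3)/((s - 3)^2 + 4) ↔ 4e^(3t)cos(2t); -3·2/((s - 3)^2 + 4) ↔ -3e^(3t)sin(2t).

-3*exp(3*t)*sin(2*t) + 4*exp(3*t)*cos(2*t)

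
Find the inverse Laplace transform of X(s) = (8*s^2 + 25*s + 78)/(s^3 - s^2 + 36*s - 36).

Factor the denominator: s^3 - s^2 + 36*s - 36 = (s - 1)*(s^2 + 36).
Partial fraction decomposition gives [3/(s - 1)] + [5*s/(s^2 + 36)] + [30/(s^2 + 36)].
Invert each term: 3/(s - 1) ↔ 3e^(t); 5·s/(s^2 + 36) ↔ 5cos(6t); 5·6/(s^2 + 36) ↔ 5sin(6t).

3*exp(t) + 5*sin(6*t) + 5*cos(6*t)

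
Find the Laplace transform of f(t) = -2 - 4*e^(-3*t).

The transform is linear, so treat each term independently.
L{-2} = -2/s; (-4)·[L{e^(-3t)} = 1/(s + 3)].

-4/(s + 3) - 2/s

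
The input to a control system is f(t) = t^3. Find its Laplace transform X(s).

L{t^3} = 3!/s^4 = 6/s^4.

X(s) = 6/s^4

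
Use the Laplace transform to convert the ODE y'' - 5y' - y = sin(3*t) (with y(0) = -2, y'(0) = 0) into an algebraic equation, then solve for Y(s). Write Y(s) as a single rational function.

Laplace-transform each side.
The derivative rules (L{y''} = s^2 Y - s·y(0) - y'(0) and L{y'} = sY - y(0), with y(0) = -2, y'(0) = 0) turn the left side into (s^2 - 5*s - 1)Y - (-2*s + 10).
The right side is L{sin(3*t)} = 3/(s^2 + 9).
So (s^2 - 5*s - 1)Y = 3/(s^2 + 9) + (-2*s + 10).
Isolate Y and clear denominators.

Y(s) = (-2*s^3 + 10*s^2 - 18*s + 93)/(s^4 - 5*s^3 + 8*s^2 - 45*s - 9)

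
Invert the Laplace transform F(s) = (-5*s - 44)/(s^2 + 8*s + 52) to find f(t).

Complete the square in the denominator: s^2 + 8*s + 52 = (s + 4)^2 + 6^2.
Split the numerator to match: -5*s - 44 = -5·(s + 4) - 4·6.
Invert each term: -5·(s + 4)/((s + 4)^2 + 36) ↔ -5e^(-4t)cos(6t); -4·6/((s + 4)^2 + 36) ↔ -4e^(-4t)sin(6t).

f(t) = -4*exp(-4*t)*sin(6*t) - 5*exp(-4*t)*cos(6*t)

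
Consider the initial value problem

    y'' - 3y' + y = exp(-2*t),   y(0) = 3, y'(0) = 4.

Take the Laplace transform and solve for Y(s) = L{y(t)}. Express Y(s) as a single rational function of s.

Y(s) = (3*s^2 + s - 9)/(s^3 - s^2 - 5*s + 2)

Laplace-transform each side.
With L{y''} = s^2 Y - s·y(0) - y'(0) and L{y'} = sY - y(0), with y(0) = 3, y'(0) = 4: the LHS transforms to (s^2 - 3*s + 1)Y - (3*s - 5).
The right side is L{exp(-2*t)} = 1/(s + 2).
So (s^2 - 3*s + 1)Y = 1/(s + 2) + (3*s - 5).
Divide through and combine into a single rational function.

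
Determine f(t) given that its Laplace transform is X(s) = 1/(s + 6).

Since L{e^(-6t)} = 1/(s + 6), the inverse is e^(-6*t).

f(t) = exp(-6*t)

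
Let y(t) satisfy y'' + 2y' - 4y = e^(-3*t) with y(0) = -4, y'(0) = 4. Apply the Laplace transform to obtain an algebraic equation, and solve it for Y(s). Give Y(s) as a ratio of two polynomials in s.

Laplace-transform each side.
The derivative rules (L{y''} = s^2 Y - s·y(0) - y'(0) and L{y'} = sY - y(0), with y(0) = -4, y'(0) = 4) turn the left side into (s^2 + 2*s - 4)Y - (-4*s - 4).
The right side is L{e^(-3*t)} = 1/(s + 3).
So (s^2 + 2*s - 4)Y = 1/(s + 3) + (-4*s - 4).
Divide through and combine into a single rational function.

Y(s) = (-4*s^2 - 16*s - 11)/(s^3 + 5*s^2 + 2*s - 12)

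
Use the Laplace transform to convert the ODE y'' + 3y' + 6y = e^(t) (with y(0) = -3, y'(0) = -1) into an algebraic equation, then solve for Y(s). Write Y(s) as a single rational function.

Y(s) = (-3*s^2 - 7*s + 11)/(s^3 + 2*s^2 + 3*s - 6)

Laplace-transform each side.
With L{y''} = s^2 Y - s·y(0) - y'(0) and L{y'} = sY - y(0), with y(0) = -3, y'(0) = -1: the LHS transforms to (s^2 + 3*s + 6)Y - (-3*s - 10).
The right side is L{e^(t)} = 1/(s - 1).
So (s^2 + 3*s + 6)Y = 1/(s - 1) + (-3*s - 10).
Solve for Y(s) and write it as one ratio of polynomials.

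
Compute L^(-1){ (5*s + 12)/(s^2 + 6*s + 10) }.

-3*exp(-3*t)*sin(t) + 5*exp(-3*t)*cos(t)

Complete the square in the denominator: s^2 + 6*s + 10 = (s + 3)^2 + 1^2.
Split the numerator to match: 5*s + 12 = 5·(s + 3) - 3·1.
Invert each term: 5·(s + 3)/((s + 3)^2 + 1) ↔ 5e^(-3t)cos(t); -3·1/((s + 3)^2 + 1) ↔ -3e^(-3t)sin(t).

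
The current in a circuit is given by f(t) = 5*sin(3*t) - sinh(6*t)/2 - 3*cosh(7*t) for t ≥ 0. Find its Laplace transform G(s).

G(s) = -3*s/(s^2 - 49) + 15/(s^2 + 9) - 3/(s^2 - 36)

The transform is linear, so treat each term independently.
(-1/2)·[L{sinh(6t)} = 6/(s^2 - 36)]; (-3)·[L{cosh(7t)} = s/(s^2 - 49)]; (5)·[L{sin(3t)} = 3/(s^2 + 9)].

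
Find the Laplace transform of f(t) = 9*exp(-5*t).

9/(s + 5)

L{9} = 9/s.
By the first shifting theorem, multiplying by e^(-5t) replaces s with s + 5.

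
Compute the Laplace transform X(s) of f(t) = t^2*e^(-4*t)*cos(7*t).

L{cos(7t)} = s/(s^2 + 49).
Multiplying by e^(-4t) shifts s → s + 4, so L{e^(-4*t)*cos(7*t)} = (s + 4)/((s + 4)^2 + 49).
Then apply L{t^2·g(t)} = (-1)^2 d^2/ds^2[G(s)] with G(s) = (s + 4)/((s + 4)^2 + 49):
differentiating 2 times and applying the sign gives 2*(s + 4)*(s^2 + 8*s - 131)/(s^2 + 8*s + 65)^3.

X(s) = 2*(s + 4)*(s^2 + 8*s - 131)/(s^2 + 8*s + 65)^3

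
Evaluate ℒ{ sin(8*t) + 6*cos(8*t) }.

6*s/(s^2 + 64) + 8/(s^2 + 64)

The transform is linear, so treat each term independently.
L{sin(8t)} = 8/(s^2 + 64); (6)·[L{cos(8t)} = s/(s^2 + 64)].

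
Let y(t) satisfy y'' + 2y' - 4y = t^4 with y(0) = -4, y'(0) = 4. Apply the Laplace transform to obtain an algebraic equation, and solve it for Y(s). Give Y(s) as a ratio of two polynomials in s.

Laplace-transform each side.
With L{y''} = s^2 Y - s·y(0) - y'(0) and L{y'} = sY - y(0), with y(0) = -4, y'(0) = 4: the LHS transforms to (s^2 + 2*s - 4)Y - (-4*s - 4).
The right side is L{t^4} = 24/s^5.
So (s^2 + 2*s - 4)Y = 24/s^5 + (-4*s - 4).
Divide through and combine into a single rational function.

Y(s) = (-4*s^6 - 4*s^5 + 24)/(s^7 + 2*s^6 - 4*s^5)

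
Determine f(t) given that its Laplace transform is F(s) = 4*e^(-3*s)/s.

The factor e^(-3s) signals a time shift by c = 3 (second shifting theorem).
L{4} = 4/s, so L^-1{4/s} = 4.
Hence the inverse is u(t - 3) times that function evaluated at t - 3.

f(t) = Heaviside(t - 3)*(4)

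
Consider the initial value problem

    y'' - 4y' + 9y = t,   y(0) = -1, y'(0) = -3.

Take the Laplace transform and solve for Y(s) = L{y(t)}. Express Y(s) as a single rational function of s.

Y(s) = (-s^3 + s^2 + 1)/(s^4 - 4*s^3 + 9*s^2)

Take the Laplace transform of both sides.
With L{y''} = s^2 Y - s·y(0) - y'(0) and L{y'} = sY - y(0), with y(0) = -1, y'(0) = -3: the LHS transforms to (s^2 - 4*s + 9)Y - (-s + 1).
The right side is L{t} = s^(-2).
So (s^2 - 4*s + 9)Y = s^(-2) + (-s + 1).
Solve for Y(s) and write it as one ratio of polynomials.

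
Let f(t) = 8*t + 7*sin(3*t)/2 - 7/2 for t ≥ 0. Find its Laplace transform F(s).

The transform is linear, so treat each term independently.
(7/2)·[L{sin(3t)} = 3/(s^2 + 9)]; (8)·[L{t} = 1!/s^2 = 1/s^2]; L{-7/2} = (-7/2)/s.

F(s) = 21/(2*(s^2 + 9)) - 7/(2*s) + 8/s^2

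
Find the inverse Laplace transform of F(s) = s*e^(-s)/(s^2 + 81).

The factor e^(-s) signals a time shift by c = 1 (second shifting theorem).
L{cos(9t)} = s/(s^2 + 81), so L^-1{s/(s^2 + 81)} = cos(9*t).
Hence the inverse is u(t - 1) times that function evaluated at t - 1.

Heaviside(t - 1)*(cos(9*t - 9))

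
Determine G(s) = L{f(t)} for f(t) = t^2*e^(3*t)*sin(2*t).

G(s) = 4*(3*s^2 - 18*s + 23)/(s^2 - 6*s + 13)^3

L{sin(2t)} = 2/(s^2 + 4).
Multiplying by e^(3t) shifts s → s - 3, so L{e^(3*t)*sin(2*t)} = 2/((s - 3)^2 + 4).
Then apply L{t^2·g(t)} = (-1)^2 d^2/ds^2[H(s)] with H(s) = 2/((s - 3)^2 + 4):
differentiating 2 times and applying the sign gives 4*(3*s^2 - 18*s + 23)/(s^2 - 6*s + 13)^3.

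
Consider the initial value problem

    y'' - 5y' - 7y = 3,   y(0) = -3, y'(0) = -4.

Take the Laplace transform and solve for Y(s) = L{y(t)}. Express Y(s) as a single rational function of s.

Laplace-transform each side.
Using L{y''} = s^2 Y - s·y(0) - y'(0) and L{y'} = sY - y(0), with y(0) = -3, y'(0) = -4, the left side becomes (s^2 - 5*s - 7)Y - (-3*s + 11).
The right side is L{3} = 3/s.
So (s^2 - 5*s - 7)Y = 3/s + (-3*s + 11).
Isolate Y and clear denominators.

Y(s) = (-3*s^2 + 11*s + 3)/(s^3 - 5*s^2 - 7*s)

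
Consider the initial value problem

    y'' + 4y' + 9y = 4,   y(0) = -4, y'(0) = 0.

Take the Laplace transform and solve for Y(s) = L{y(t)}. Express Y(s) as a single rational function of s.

Y(s) = (-4*s^2 - 16*s + 4)/(s^3 + 4*s^2 + 9*s)

Take the Laplace transform of both sides.
Using L{y''} = s^2 Y - s·y(0) - y'(0) and L{y'} = sY - y(0), with y(0) = -4, y'(0) = 0, the left side becomes (s^2 + 4*s + 9)Y - (-4*s - 16).
The right side is L{4} = 4/s.
So (s^2 + 4*s + 9)Y = 4/s + (-4*s - 16).
Solve for Y(s) and write it as one ratio of polynomials.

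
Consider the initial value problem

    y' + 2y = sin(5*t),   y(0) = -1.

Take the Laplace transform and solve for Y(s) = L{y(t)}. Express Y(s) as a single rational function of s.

Transform both sides with L{·}.
With L{y'} = sY - y(0) = sY - (-1): the LHS transforms to (s + 2)Y - (-1).
The right side is L{sin(5*t)} = 5/(s^2 + 25).
So (s + 2)Y = 5/(s^2 + 25) + (-1).
Divide through and combine into a single rational function.

Y(s) = (-s^2 - 20)/(s^3 + 2*s^2 + 25*s + 50)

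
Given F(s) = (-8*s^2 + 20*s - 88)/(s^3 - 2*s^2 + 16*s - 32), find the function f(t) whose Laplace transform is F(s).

Factor the denominator: s^3 - 2*s^2 + 16*s - 32 = (s - 2)*(s^2 + 16).
Partial fraction decomposition gives [-4/(s - 2)] + [-4*s/(s^2 + 16)] + [12/(s^2 + 16)].
Invert each term: -4/(s - 2) ↔ -4e^(2t); -4·s/(s^2 + 16) ↔ -4cos(4t); 3·4/(s^2 + 16) ↔ 3sin(4t).

f(t) = -4*exp(2*t) + 3*sin(4*t) - 4*cos(4*t)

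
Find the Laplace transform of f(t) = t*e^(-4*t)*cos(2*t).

(s + 2)*(s + 6)/(s^2 + 8*s + 20)^2

L{cos(2t)} = s/(s^2 + 4).
Multiplying by e^(-4t) shifts s → s + 4, so L{e^(-4*t)*cos(2*t)} = (s + 4)/((s + 4)^2 + 4).
Then apply L{t·g(t)} = -d/ds[H(s)] with H(s) = (s + 4)/((s + 4)^2 + 4):
differentiating 1 time and applying the sign gives (s + 2)*(s + 6)/(s^2 + 8*s + 20)^2.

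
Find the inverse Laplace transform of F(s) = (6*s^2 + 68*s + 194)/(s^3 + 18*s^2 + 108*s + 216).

Factor the denominator: s^3 + 18*s^2 + 108*s + 216 = (s + 6)^3.
Partial fraction decomposition gives [6/(s + 6)] + [-4/(s + 6)^2] + [2/(s + 6)^3].
Invert each term: 6/(s + 6) ↔ 6e^(-6t); -4/(s + 6)^2 ↔ -4t·e^(-6t); 2/(s + 6)^3 ↔ (1)t^2·e^(-6t).

t^2*exp(-6*t) - 4*t*exp(-6*t) + 6*exp(-6*t)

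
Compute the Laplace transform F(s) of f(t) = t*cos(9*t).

F(s) = (s - 9)*(s + 9)/(s^2 + 81)^2

L{cos(9t)} = s/(s^2 + 81).
Then apply L{t·g(t)} = -d/ds[G(s)] with G(s) = s/(s^2 + 81):
differentiating 1 time and applying the sign gives (s - 9)*(s + 9)/(s^2 + 81)^2.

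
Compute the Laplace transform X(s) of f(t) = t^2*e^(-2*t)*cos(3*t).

X(s) = 2*(s + 2)*(s^2 + 4*s - 23)/(s^2 + 4*s + 13)^3

L{cos(3t)} = s/(s^2 + 9).
Multiplying by e^(-2t) shifts s → s + 2, so L{e^(-2*t)*cos(3*t)} = (s + 2)/((s + 2)^2 + 9).
Then apply L{t^2·g(t)} = (-1)^2 d^2/ds^2[G(s)] with G(s) = (s + 2)/((s + 2)^2 + 9):
differentiating 2 times and applying the sign gives 2*(s + 2)*(s^2 + 4*s - 23)/(s^2 + 4*s + 13)^3.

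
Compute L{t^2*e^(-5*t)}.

L{e^(-5t)} = 1/(s + 5).
Then apply L{t^2·g(t)} = (-1)^2 d^2/ds^2[G(s)] with G(s) = 1/(s + 5):
differentiating 2 times and applying the sign gives 2/(s + 5)^3.

2/(s + 5)^3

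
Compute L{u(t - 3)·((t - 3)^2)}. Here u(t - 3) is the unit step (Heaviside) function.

2*exp(-3*s)/s^3

By the second shifting theorem, L{u(t - c)·g(t - c)} = e^(-cs)·H(s) with c = 3 and H(s) = L{g(t)}.
L{t^2} = 2!/s^3 = 2/s^3.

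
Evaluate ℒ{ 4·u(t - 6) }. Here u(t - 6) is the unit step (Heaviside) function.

4*exp(-6*s)/s

By the second shifting theorem, L{u(t - c)·g(t - c)} = e^(-cs)·H(s) with c = 6 and H(s) = L{g(t)}.
L{4} = 4/s.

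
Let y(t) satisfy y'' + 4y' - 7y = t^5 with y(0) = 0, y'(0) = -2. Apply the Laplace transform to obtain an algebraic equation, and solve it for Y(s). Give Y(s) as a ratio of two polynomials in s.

Take the Laplace transform of both sides.
The derivative rules (L{y''} = s^2 Y - s·y(0) - y'(0) and L{y'} = sY - y(0), with y(0) = 0, y'(0) = -2) turn the left side into (s^2 + 4*s - 7)Y - (-2).
The right side is L{t^5} = 120/s^6.
So (s^2 + 4*s - 7)Y = 120/s^6 + (-2).
Solve for Y(s) and write it as one ratio of polynomials.

Y(s) = (-2*s^6 + 120)/(s^8 + 4*s^7 - 7*s^6)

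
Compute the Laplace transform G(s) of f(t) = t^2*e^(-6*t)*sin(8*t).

L{sin(8t)} = 8/(s^2 + 64).
Multiplying by e^(-6t) shifts s → s + 6, so L{e^(-6*t)*sin(8*t)} = 8/((s + 6)^2 + 64).
Then apply L{t^2·g(t)} = (-1)^2 d^2/ds^2[H(s)] with H(s) = 8/((s + 6)^2 + 64):
differentiating 2 times and applying the sign gives 16*(3*s^2 + 36*s + 44)/(s^2 + 12*s + 100)^3.

G(s) = 16*(3*s^2 + 36*s + 44)/(s^2 + 12*s + 100)^3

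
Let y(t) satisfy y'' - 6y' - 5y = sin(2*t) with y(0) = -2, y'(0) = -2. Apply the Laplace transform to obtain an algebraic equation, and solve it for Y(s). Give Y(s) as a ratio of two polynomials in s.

Transform both sides with L{·}.
The derivative rules (L{y''} = s^2 Y - s·y(0) - y'(0) and L{y'} = sY - y(0), with y(0) = -2, y'(0) = -2) turn the left side into (s^2 - 6*s - 5)Y - (-2*s + 10).
The right side is L{sin(2*t)} = 2/(s^2 + 4).
So (s^2 - 6*s - 5)Y = 2/(s^2 + 4) + (-2*s + 10).
Solve for Y(s) and write it as one ratio of polynomials.

Y(s) = (-2*s^3 + 10*s^2 - 8*s + 42)/(s^4 - 6*s^3 - s^2 - 24*s - 20)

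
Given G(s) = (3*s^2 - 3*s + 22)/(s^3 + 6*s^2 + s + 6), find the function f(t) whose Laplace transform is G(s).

f(t) = 3*sin(t) - cos(t) + 4*exp(-6*t)

Factor the denominator: s^3 + 6*s^2 + s + 6 = (s + 6)*(s^2 + 1).
Partial fraction decomposition gives [4/(s + 6)] + [-s/(s^2 + 1)] + [3/(s^2 + 1)].
Invert each term: 4/(s + 6) ↔ 4e^(-6t); -1·s/(s^2 + 1) ↔ -cos(t); 3·1/(s^2 + 1) ↔ 3sin(t).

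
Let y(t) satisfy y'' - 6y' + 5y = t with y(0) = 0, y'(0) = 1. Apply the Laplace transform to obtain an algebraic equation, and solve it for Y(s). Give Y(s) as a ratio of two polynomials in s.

Apply the Laplace transform to the equation.
Using L{y''} = s^2 Y - s·y(0) - y'(0) and L{y'} = sY - y(0), with y(0) = 0, y'(0) = 1, the left side becomes (s^2 - 6*s + 5)Y - (1).
The right side is L{t} = s^(-2).
So (s^2 - 6*s + 5)Y = s^(-2) + (1).
Isolate Y and clear denominators.

Y(s) = (s^2 + 1)/(s^4 - 6*s^3 + 5*s^2)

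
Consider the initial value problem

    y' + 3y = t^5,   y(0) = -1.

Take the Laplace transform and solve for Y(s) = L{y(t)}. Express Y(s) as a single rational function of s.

Transform both sides with L{·}.
The derivative rules (L{y'} = sY - y(0) = sY - (-1)) turn the left side into (s + 3)Y - (-1).
The right side is L{t^5} = 120/s^6.
So (s + 3)Y = 120/s^6 + (-1).
Isolate Y and clear denominators.

Y(s) = (-s^6 + 120)/(s^7 + 3*s^6)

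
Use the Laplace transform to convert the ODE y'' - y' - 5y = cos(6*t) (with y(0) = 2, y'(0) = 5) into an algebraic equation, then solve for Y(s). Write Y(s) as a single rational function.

Apply the Laplace transform to the equation.
Using L{y''} = s^2 Y - s·y(0) - y'(0) and L{y'} = sY - y(0), with y(0) = 2, y'(0) = 5, the left side becomes (s^2 - s - 5)Y - (2*s + 3).
The right side is L{cos(6*t)} = s/(s^2 + 36).
So (s^2 - s - 5)Y = s/(s^2 + 36) + (2*s + 3).
Isolate Y and clear denominators.

Y(s) = (2*s^3 + 3*s^2 + 73*s + 108)/(s^4 - s^3 + 31*s^2 - 36*s - 180)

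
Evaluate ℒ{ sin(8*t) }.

8/(s^2 + 64)

L{sin(8t)} = 8/(s^2 + 64).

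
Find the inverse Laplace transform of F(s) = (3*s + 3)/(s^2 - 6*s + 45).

Complete the square in the denominator: s^2 - 6*s + 45 = (s - 3)^2 + 6^2.
Split the numerator to match: 3*s + 3 = 3·(s - 3) + 2·6.
Invert each term: 3·(s - 3)/((s - 3)^2 + 36) ↔ 3e^(3t)cos(6t); 2·6/((s - 3)^2 + 36) ↔ 2e^(3t)sin(6t).

2*exp(3*t)*sin(6*t) + 3*exp(3*t)*cos(6*t)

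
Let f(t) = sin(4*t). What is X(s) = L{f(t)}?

L{sin(4t)} = 4/(s^2 + 16).

X(s) = 4/(s^2 + 16)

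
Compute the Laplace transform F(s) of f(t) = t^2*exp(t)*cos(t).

F(s) = 2*(s - 1)*(s^2 - 2*s - 2)/(s^2 - 2*s + 2)^3

L{cos(t)} = s/(s^2 + 1).
Multiplying by e^(t) shifts s → s - 1, so L{exp(t)*cos(t)} = (s - 1)/((s - 1)^2 + 1).
Then apply L{t^2·g(t)} = (-1)^2 d^2/ds^2[G(s)] with G(s) = (s - 1)/((s - 1)^2 + 1):
differentiating 2 times and applying the sign gives 2*(s - 1)*(s^2 - 2*s - 2)/(s^2 - 2*s + 2)^3.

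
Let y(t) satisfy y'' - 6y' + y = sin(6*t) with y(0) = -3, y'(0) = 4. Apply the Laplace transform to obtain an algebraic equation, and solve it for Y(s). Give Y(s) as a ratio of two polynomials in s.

Take the Laplace transform of both sides.
With L{y''} = s^2 Y - s·y(0) - y'(0) and L{y'} = sY - y(0), with y(0) = -3, y'(0) = 4: the LHS transforms to (s^2 - 6*s + 1)Y - (-3*s + 22).
The right side is L{sin(6*t)} = 6/(s^2 + 36).
So (s^2 - 6*s + 1)Y = 6/(s^2 + 36) + (-3*s + 22).
Solve for Y(s) and write it as one ratio of polynomials.

Y(s) = (-3*s^3 + 22*s^2 - 108*s + 798)/(s^4 - 6*s^3 + 37*s^2 - 216*s + 36)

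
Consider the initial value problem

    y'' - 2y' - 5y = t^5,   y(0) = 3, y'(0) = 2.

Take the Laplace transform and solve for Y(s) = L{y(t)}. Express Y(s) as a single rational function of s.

Y(s) = (3*s^7 - 4*s^6 + 120)/(s^8 - 2*s^7 - 5*s^6)

Apply the Laplace transform to the equation.
Using L{y''} = s^2 Y - s·y(0) - y'(0) and L{y'} = sY - y(0), with y(0) = 3, y'(0) = 2, the left side becomes (s^2 - 2*s - 5)Y - (3*s - 4).
The right side is L{t^5} = 120/s^6.
So (s^2 - 2*s - 5)Y = 120/s^6 + (3*s - 4).
Isolate Y and clear denominators.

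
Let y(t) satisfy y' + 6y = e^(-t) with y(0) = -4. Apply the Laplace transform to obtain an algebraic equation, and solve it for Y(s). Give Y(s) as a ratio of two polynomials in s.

Take the Laplace transform of both sides.
The derivative rules (L{y'} = sY - y(0) = sY - (-4)) turn the left side into (s + 6)Y - (-4).
The right side is L{e^(-t)} = 1/(s + 1).
So (s + 6)Y = 1/(s + 1) + (-4).
Divide through and combine into a single rational function.

Y(s) = (-4*s - 3)/(s^2 + 7*s + 6)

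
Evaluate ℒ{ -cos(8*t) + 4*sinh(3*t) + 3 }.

-s/(s^2 + 64) + 12/(s^2 - 9) + 3/s

Apply the Laplace transform termwise.
L{3} = 3/s; (-1)·[L{cos(8t)} = s/(s^2 + 64)]; (4)·[L{sinh(3t)} = 3/(s^2 - 9)].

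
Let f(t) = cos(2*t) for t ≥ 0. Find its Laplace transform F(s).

F(s) = s/(s^2 + 4)

L{cos(2t)} = s/(s^2 + 4).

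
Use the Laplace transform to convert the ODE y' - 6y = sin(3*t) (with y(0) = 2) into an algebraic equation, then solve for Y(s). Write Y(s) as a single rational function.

Y(s) = (2*s^2 + 21)/(s^3 - 6*s^2 + 9*s - 54)

Take the Laplace transform of both sides.
Using L{y'} = sY - y(0) = sY - 2, the left side becomes (s - 6)Y - (2).
The right side is L{sin(3*t)} = 3/(s^2 + 9).
So (s - 6)Y = 3/(s^2 + 9) + (2).
Solve for Y(s) and write it as one ratio of polynomials.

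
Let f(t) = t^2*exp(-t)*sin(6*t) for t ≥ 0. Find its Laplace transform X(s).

L{sin(6t)} = 6/(s^2 + 36).
Multiplying by e^(-t) shifts s → s + 1, so L{exp(-t)*sin(6*t)} = 6/((s + 1)^2 + 36).
Then apply L{t^2·g(t)} = (-1)^2 d^2/ds^2[G(s)] with G(s) = 6/((s + 1)^2 + 36):
differentiating 2 times and applying the sign gives 36*(s^2 + 2*s - 11)/(s^2 + 2*s + 37)^3.

X(s) = 36*(s^2 + 2*s - 11)/(s^2 + 2*s + 37)^3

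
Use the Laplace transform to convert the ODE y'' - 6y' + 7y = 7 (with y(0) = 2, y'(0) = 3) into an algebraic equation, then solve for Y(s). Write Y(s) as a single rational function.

Y(s) = (2*s^2 - 9*s + 7)/(s^3 - 6*s^2 + 7*s)

Transform both sides with L{·}.
With L{y''} = s^2 Y - s·y(0) - y'(0) and L{y'} = sY - y(0), with y(0) = 2, y'(0) = 3: the LHS transforms to (s^2 - 6*s + 7)Y - (2*s - 9).
The right side is L{7} = 7/s.
So (s^2 - 6*s + 7)Y = 7/s + (2*s - 9).
Solve for Y(s) and write it as one ratio of polynomials.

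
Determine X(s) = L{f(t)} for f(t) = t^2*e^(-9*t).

L{e^(-9t)} = 1/(s + 9).
Then apply L{t^2·g(t)} = (-1)^2 d^2/ds^2[G(s)] with G(s) = 1/(s + 9):
differentiating 2 times and applying the sign gives 2/(s + 9)^3.

X(s) = 2/(s + 9)^3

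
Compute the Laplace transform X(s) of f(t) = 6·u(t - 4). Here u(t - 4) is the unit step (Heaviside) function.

By the second shifting theorem, L{u(t - c)·g(t - c)} = e^(-cs)·G(s) with c = 4 and G(s) = L{g(t)}.
L{6} = 6/s.

X(s) = 6*exp(-4*s)/s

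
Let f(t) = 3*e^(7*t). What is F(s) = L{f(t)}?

L{3} = 3/s.
By the first shifting theorem, multiplying by e^(7t) replaces s with s - 7.

F(s) = 3/(s - 7)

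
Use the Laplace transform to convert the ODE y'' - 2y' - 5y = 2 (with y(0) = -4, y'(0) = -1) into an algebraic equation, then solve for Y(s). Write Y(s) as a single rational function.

Laplace-transform each side.
With L{y''} = s^2 Y - s·y(0) - y'(0) and L{y'} = sY - y(0), with y(0) = -4, y'(0) = -1: the LHS transforms to (s^2 - 2*s - 5)Y - (-4*s + 7).
The right side is L{2} = 2/s.
So (s^2 - 2*s - 5)Y = 2/s + (-4*s + 7).
Divide through and combine into a single rational function.

Y(s) = (-4*s^2 + 7*s + 2)/(s^3 - 2*s^2 - 5*s)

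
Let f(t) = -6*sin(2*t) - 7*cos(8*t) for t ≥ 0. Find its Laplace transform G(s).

By linearity of the Laplace transform, transform each term separately.
(-7)·[L{cos(8t)} = s/(s^2 + 64)]; (-6)·[L{sin(2t)} = 2/(s^2 + 4)].

G(s) = -7*s/(s^2 + 64) - 12/(s^2 + 4)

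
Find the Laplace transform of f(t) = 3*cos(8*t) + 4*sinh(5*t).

3*s/(s^2 + 64) + 20/(s^2 - 25)

Apply the Laplace transform termwise.
(3)·[L{cos(8t)} = s/(s^2 + 64)]; (4)·[L{sinh(5t)} = 5/(s^2 - 25)].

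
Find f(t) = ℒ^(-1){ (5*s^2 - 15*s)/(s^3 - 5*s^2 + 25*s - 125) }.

Factor the denominator: s^3 - 5*s^2 + 25*s - 125 = (s - 5)*(s^2 + 25).
Partial fraction decomposition gives [1/(s - 5)] + [4*s/(s^2 + 25)] + [5/(s^2 + 25)].
Invert each term: 1/(s - 5) ↔ e^(5t); 4·s/(s^2 + 25) ↔ 4cos(5t); 1·5/(s^2 + 25) ↔ sin(5t).

f(t) = exp(5*t) + sin(5*t) + 4*cos(5*t)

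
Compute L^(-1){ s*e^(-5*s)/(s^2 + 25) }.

The factor e^(-5s) signals a time shift by c = 5 (second shifting theorem).
L{cos(5t)} = s/(s^2 + 25), so L^-1{s/(s^2 + 25)} = cos(5*t).
Hence the inverse is u(t - 5) times that function evaluated at t - 5.

Heaviside(t - 5)*(cos(5*t - 25))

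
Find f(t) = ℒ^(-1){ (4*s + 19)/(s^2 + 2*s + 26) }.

f(t) = 3*exp(-t)*sin(5*t) + 4*exp(-t)*cos(5*t)

Complete the square in the denominator: s^2 + 2*s + 26 = (s + 1)^2 + 5^2.
Split the numerator to match: 4*s + 19 = 4·(s + 1) + 3·5.
Invert each term: 4·(s + 1)/((s + 1)^2 + 25) ↔ 4e^(-t)cos(5t); 3·5/((s + 1)^2 + 25) ↔ 3e^(-t)sin(5t).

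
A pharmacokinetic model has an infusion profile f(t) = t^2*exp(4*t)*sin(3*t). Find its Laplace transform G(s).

G(s) = 18*(s^2 - 8*s + 13)/(s^2 - 8*s + 25)^3

L{sin(3t)} = 3/(s^2 + 9).
Multiplying by e^(4t) shifts s → s - 4, so L{exp(4*t)*sin(3*t)} = 3/((s - 4)^2 + 9).
Then apply L{t^2·g(t)} = (-1)^2 d^2/ds^2[H(s)] with H(s) = 3/((s - 4)^2 + 9):
differentiating 2 times and applying the sign gives 18*(s^2 - 8*s + 13)/(s^2 - 8*s + 25)^3.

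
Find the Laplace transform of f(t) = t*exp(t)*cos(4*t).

L{cos(4t)} = s/(s^2 + 16).
Multiplying by e^(t) shifts s → s - 1, so L{exp(t)*cos(4*t)} = (s - 1)/((s - 1)^2 + 16).
Then apply L{t·g(t)} = -d/ds[G(s)] with G(s) = (s - 1)/((s - 1)^2 + 16):
differentiating 1 time and applying the sign gives (s - 5)*(s + 3)/(s^2 - 2*s + 17)^2.

(s - 5)*(s + 3)/(s^2 - 2*s + 17)^2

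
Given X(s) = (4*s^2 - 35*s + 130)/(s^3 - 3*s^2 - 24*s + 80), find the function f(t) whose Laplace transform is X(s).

f(t) = 6*t*exp(4*t) - exp(4*t) + 5*exp(-5*t)

Factor the denominator: s^3 - 3*s^2 - 24*s + 80 = (s - 4)^2*(s + 5).
Partial fraction decomposition gives [-1/(s - 4)] + [6/(s - 4)^2] + [5/(s + 5)].
Invert each term: -1/(s - 4) ↔ -e^(4t); 6/(s - 4)^2 ↔ 6t·e^(4t); 5/(s + 5) ↔ 5e^(-5t).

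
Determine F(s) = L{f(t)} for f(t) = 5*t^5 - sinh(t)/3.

The transform is linear, so treat each term independently.
(-1/3)·[L{sinh(t)} = 1/(s^2 - 1)]; (5)·[L{t^5} = 5!/s^6 = 120/s^6].

F(s) = -1/(3*(s^2 - 1)) + 600/s^6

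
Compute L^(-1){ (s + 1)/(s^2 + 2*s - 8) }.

Rewrite the denominator: s^2 + 2*s - 8 = (s + 1)^2 - 9.
The form in (s + 1) signals a first-shifting-theorem factor e^(-t).
Since L{cosh(3t)} = s/(s^2 - 9), the inverse is exp(-t)*cosh(3*t).

exp(-t)*cosh(3*t)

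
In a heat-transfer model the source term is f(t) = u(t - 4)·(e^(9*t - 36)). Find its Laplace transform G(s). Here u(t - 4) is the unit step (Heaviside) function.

G(s) = exp(-4*s)/(s - 9)

By the second shifting theorem, L{u(t - c)·g(t - c)} = e^(-cs)·H(s) with c = 4 and H(s) = L{g(t)}.
L{e^(9t)} = 1/(s - 9).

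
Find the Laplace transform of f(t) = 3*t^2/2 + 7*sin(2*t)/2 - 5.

7/(s^2 + 4) - 5/s + 3/s^3

Apply the Laplace transform termwise.
(3/2)·[L{t^2} = 2!/s^3 = 2/s^3]; (7/2)·[L{sin(2t)} = 2/(s^2 + 4)]; L{-5} = -5/s.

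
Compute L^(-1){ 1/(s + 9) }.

Since L{e^(-9t)} = 1/(s + 9), the inverse is e^(-9*t).

exp(-9*t)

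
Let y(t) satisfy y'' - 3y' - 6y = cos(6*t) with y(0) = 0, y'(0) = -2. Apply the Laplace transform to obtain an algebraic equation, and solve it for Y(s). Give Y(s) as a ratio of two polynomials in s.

Y(s) = (-2*s^2 + s - 72)/(s^4 - 3*s^3 + 30*s^2 - 108*s - 216)

Transform both sides with L{·}.
Using L{y''} = s^2 Y - s·y(0) - y'(0) and L{y'} = sY - y(0), with y(0) = 0, y'(0) = -2, the left side becomes (s^2 - 3*s - 6)Y - (-2).
The right side is L{cos(6*t)} = s/(s^2 + 36).
So (s^2 - 3*s - 6)Y = s/(s^2 + 36) + (-2).
Isolate Y and clear denominators.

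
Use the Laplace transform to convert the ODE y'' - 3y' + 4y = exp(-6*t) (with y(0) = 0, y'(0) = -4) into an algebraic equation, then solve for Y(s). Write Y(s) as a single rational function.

Y(s) = (-4*s - 23)/(s^3 + 3*s^2 - 14*s + 24)

Laplace-transform each side.
The derivative rules (L{y''} = s^2 Y - s·y(0) - y'(0) and L{y'} = sY - y(0), with y(0) = 0, y'(0) = -4) turn the left side into (s^2 - 3*s + 4)Y - (-4).
The right side is L{exp(-6*t)} = 1/(s + 6).
So (s^2 - 3*s + 4)Y = 1/(s + 6) + (-4).
Isolate Y and clear denominators.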